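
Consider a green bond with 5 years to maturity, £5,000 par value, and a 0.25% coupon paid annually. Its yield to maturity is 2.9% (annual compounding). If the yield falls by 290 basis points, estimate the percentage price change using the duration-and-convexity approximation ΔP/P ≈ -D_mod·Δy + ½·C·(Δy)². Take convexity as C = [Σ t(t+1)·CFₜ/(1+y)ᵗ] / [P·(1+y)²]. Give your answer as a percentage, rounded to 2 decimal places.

With y = 0.029:
  t   CF        PV=CF/(1+0.029)^t    t·PV        t(t+1)·PV
  1        12.50        12.1477        12.1477          24.2954
  2        12.50        11.8054        23.6107          70.8322
  3        12.50        11.4727        34.4180         137.6718
  4        12.50        11.1493        44.5973         222.9865
  5     5,012.50     4,344.8773    21,724.3863     130,346.3176
  Σ                  4,391.4523    21,839.1600     130,802.1035
P = 4,391.4523; D_Mac = 4.97311 yrs; D_mod = 4.83295 yrs; C = 28.13039.
Duration effect: -4.83295 × (-0.029) = +0.140156
Convexity effect: 0.5 × 28.13039 × (-0.029)² = +0.0118288
ΔP/P ≈ +0.140156 + 0.0118288 = +0.151984 = +15.1984%.

+15.20%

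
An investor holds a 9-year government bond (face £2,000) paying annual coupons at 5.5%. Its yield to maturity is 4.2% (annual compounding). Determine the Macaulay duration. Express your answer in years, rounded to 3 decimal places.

7.420 years

Periodic yield y = 0.042. Discount each cash flow and weight by its year:
  t   CF        PV=CF/(1+0.042)^t    t·PV
  1       110.00       105.5662       105.5662
  2       110.00       101.3112       202.6223
  3       110.00        97.2276       291.6828
  4       110.00        93.3086       373.2345
  5       110.00        89.5476       447.7381
  6       110.00        85.9382       515.6293
  7       110.00        82.4743       577.3201
  8       110.00        79.1500       633.2000
  9     2,110.00     1,457.0451    13,113.4056
  Σ                  2,191.5688    16,260.3990
Price P = Σ PV = 2,191.5688.
Macaulay duration = Σ(t·PV) / P = 16,260.3990 / 2,191.5688 = 7.41952 years.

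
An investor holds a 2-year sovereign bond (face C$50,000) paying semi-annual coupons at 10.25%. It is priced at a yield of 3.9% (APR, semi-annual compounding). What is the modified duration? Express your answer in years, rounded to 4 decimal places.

Periodic yield y = 0.0195. First find Macaulay duration:
  t   CF        PV=CF/(1+0.0195)^t    t·PV
  1     2,562.50     2,513.4870     2,513.4870
  2     2,562.50     2,465.4115     4,930.8230
  3     2,562.50     2,418.2555     7,254.7665
  4    52,562.50    48,654.9570   194,619.8278
  Σ                 56,052.1109   209,318.9043
P = 56,052.1109; Macaulay duration = 209,318.9043 / 56,052.1109 = 3.73436 half-year periods = 1.86718 years.
Modified duration = D_Mac / (1 + y) = 1.86718 / 1.0195 = 1.83147 years.

1.8315 years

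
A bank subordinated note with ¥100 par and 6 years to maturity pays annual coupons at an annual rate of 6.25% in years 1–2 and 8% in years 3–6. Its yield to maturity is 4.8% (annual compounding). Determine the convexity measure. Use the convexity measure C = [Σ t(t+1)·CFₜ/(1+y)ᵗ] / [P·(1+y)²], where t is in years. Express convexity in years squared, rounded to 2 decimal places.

31.21

With y = 0.048:
  t   CF        PV=CF/(1+0.048)^t    t·PV        t(t+1)·PV
  1         6.25         5.9637         5.9637          11.9275
  2         6.25         5.6906        11.3812          34.1436
  3         8.00         6.9503        20.8510          83.4041
  4         8.00         6.6320        26.5280         132.6401
  5         8.00         6.3282        31.6412         189.8475
  6       108.00        81.5185       489.1109       3,423.7761
  Σ                    113.0834       585.4761       3,875.7388
P = 113.0834.
Convexity = Σ t(t+1)·PV / [P·(1+y)²] = 3,875.7388 / (113.0834 × 1.098304) = 31.20564.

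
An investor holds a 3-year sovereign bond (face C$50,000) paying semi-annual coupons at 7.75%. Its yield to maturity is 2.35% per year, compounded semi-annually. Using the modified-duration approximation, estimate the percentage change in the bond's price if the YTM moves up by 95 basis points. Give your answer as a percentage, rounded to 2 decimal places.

Periodic yield y = 0.01175. Modified duration first:
  t   CF        PV=CF/(1+0.01175)^t    t·PV
  1     1,937.50     1,914.9988     1,914.9988
  2     1,937.50     1,892.7588     3,785.5177
  3     1,937.50     1,870.7772     5,612.3316
  4     1,937.50     1,849.0509     7,396.2035
  5     1,937.50     1,827.5768     9,137.8842
  6    51,937.50    48,421.8929   290,531.3574
  Σ                 57,777.0554   318,378.2931
P = 57,777.0554; D_Mac = 5.51046 half-year periods = 2.75523 yrs; D_mod = 2.75523/(1+0.01175) = 2.72323 yrs.
ΔP/P ≈ -D_mod · Δy = -2.72323 × (+0.0095) = -0.025871 = -2.5871%.

-2.59%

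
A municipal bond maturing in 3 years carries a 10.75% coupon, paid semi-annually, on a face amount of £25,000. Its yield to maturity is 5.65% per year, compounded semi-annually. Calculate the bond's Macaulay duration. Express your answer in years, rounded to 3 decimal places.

2.668 years

Periodic yield y = 0.02825. Discount each cash flow and weight by its period:
  t   CF        PV=CF/(1+0.02825)^t    t·PV
  1     1,343.75     1,306.8320     1,306.8320
  2     1,343.75     1,270.9283     2,541.8565
  3     1,343.75     1,236.0110     3,708.0329
  4     1,343.75     1,202.0530     4,808.2119
  5     1,343.75     1,169.0279     5,845.1396
  6    26,343.75    22,288.7281   133,732.3689
  Σ                 28,473.5803   151,942.4418
Price P = Σ PV = 28,473.5803.
Macaulay duration = Σ(t·PV) / P = 151,942.4418 / 28,473.5803 = 5.33626 half-year periods.
In years: 5.33626 / 2 = 2.66813 years.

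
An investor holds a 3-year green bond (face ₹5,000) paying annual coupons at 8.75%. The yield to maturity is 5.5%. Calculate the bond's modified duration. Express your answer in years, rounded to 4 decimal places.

2.6305 years

Periodic yield y = 0.055. First find Macaulay duration:
  t   CF        PV=CF/(1+0.055)^t    t·PV
  1       437.50       414.6919       414.6919
  2       437.50       393.0729       786.1459
  3     5,437.50     4,630.6493    13,891.9479
  Σ                  5,438.4142    15,092.7857
P = 5,438.4142; Macaulay duration = 15,092.7857 / 5,438.4142 = 2.77522 years.
Modified duration = D_Mac / (1 + y) = 2.77522 / 1.055 = 2.63054 years.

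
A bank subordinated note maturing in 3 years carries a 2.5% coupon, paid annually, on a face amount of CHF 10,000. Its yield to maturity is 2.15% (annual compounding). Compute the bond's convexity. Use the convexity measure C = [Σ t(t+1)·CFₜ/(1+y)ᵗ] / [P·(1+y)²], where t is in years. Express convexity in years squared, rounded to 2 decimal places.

With y = 0.0215:
  t   CF        PV=CF/(1+0.0215)^t    t·PV        t(t+1)·PV
  1       250.00       244.7381       244.7381         489.4763
  2       250.00       239.5870       479.1740       1,437.5221
  3    10,250.00     9,616.3166    28,848.9497     115,395.7990
  Σ                 10,100.6417    29,572.8619     117,322.7973
P = 10,100.6417.
Convexity = Σ t(t+1)·PV / [P·(1+y)²] = 117,322.7973 / (10,100.6417 × 1.043462) = 11.13158.

11.13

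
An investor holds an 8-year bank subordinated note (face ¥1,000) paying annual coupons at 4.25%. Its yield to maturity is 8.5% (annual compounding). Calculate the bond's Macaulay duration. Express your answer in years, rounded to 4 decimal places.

Periodic yield y = 0.085. Discount each cash flow and weight by its year:
  t   CF        PV=CF/(1+0.085)^t    t·PV
  1        42.50        39.1705        39.1705
  2        42.50        36.1018        72.2037
  3        42.50        33.2736        99.8208
  4        42.50        30.6669       122.6676
  5        42.50        28.2644       141.3222
  6        42.50        26.0502       156.3010
  7        42.50        24.0094       168.0656
  8     1,042.50       542.7979     4,342.3832
  Σ                    760.3347     5,141.9346
Price P = Σ PV = 760.3347.
Macaulay duration = Σ(t·PV) / P = 5,141.9346 / 760.3347 = 6.76272 years.

6.7627 years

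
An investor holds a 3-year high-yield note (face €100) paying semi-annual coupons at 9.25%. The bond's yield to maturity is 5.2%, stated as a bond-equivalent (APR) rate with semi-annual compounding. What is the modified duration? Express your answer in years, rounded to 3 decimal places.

2.637 years

Periodic yield y = 0.026. First find Macaulay duration:
  t   CF        PV=CF/(1+0.026)^t    t·PV
  1        4.625         4.5078         4.5078
  2        4.625         4.3936         8.7871
  3        4.625         4.2822        12.8467
  4        4.625         4.1737        16.6948
  5        4.625         4.0679        20.3397
  6      104.625        89.6915       538.1490
  Σ                    111.1167       601.3252
P = 111.1167; Macaulay duration = 601.3252 / 111.1167 = 5.41165 half-year periods = 2.70583 years.
Modified duration = D_Mac / (1 + y) = 2.70583 / 1.026 = 2.63726 years.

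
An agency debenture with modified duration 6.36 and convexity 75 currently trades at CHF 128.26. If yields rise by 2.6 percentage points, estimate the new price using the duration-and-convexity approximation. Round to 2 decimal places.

Duration effect: -D_mod·Δy = -6.36 × (+0.026) = -0.165360
Convexity effect: ½·C·(Δy)² = 0.5 × 75 × (0.026)² = +0.0253500
ΔP/P ≈ -0.165360 + 0.0253500 = -0.140010
New price ≈ 128.26 × (1 - 0.140010) = 110.3023174.

CHF 110.30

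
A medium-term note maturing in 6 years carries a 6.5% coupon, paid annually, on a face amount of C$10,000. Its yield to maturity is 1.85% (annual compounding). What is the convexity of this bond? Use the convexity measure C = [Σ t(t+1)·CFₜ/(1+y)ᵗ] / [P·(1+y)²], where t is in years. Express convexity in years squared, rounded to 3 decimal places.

33.845

With y = 0.0185:
  t   CF        PV=CF/(1+0.0185)^t    t·PV        t(t+1)·PV
  1       650.00       638.1934       638.1934       1,276.3868
  2       650.00       626.6013     1,253.2026       3,759.6078
  3       650.00       615.2197     1,845.6592       7,382.6368
  4       650.00       604.0449     2,416.1796      12,080.8980
  5       650.00       593.0731     2,965.3653      17,792.1915
  6    10,650.00     9,540.7696    57,244.6175     400,712.3228
  Σ                 12,617.9020    66,363.2176     443,004.0438
P = 12,617.9020.
Convexity = Σ t(t+1)·PV / [P·(1+y)²] = 443,004.0438 / (12,617.9020 × 1.037342) = 33.84531.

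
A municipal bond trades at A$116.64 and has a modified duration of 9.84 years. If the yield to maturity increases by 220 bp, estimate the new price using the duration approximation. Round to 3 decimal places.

Duration approximation: ΔP/P ≈ -D_mod · Δy = -9.84 × (+0.022) = -0.216480.
New price ≈ 116.64 × (1 - 0.216480) = 91.3897728.

A$91.390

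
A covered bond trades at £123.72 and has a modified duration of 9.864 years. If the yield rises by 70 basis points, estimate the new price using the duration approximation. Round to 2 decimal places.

Duration approximation: ΔP/P ≈ -D_mod · Δy = -9.864 × (+0.007) = -0.069048.
New price ≈ 123.72 × (1 - 0.069048) = 115.17738144.

£115.18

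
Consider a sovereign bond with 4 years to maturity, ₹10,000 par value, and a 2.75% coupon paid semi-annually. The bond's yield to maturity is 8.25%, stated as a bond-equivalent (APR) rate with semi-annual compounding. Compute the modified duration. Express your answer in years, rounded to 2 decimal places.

Periodic yield y = 0.04125. First find Macaulay duration:
  t   CF        PV=CF/(1+0.04125)^t    t·PV
  1       137.50       132.0528       132.0528
  2       137.50       126.8214       253.6429
  3       137.50       121.7973       365.3919
  4       137.50       116.9722       467.8888
  5       137.50       112.3382       561.6912
  6       137.50       107.8879       647.3272
  7       137.50       103.6138       725.2966
  8    10,137.50     7,336.5309    58,692.2473
  Σ                  8,158.0146    61,845.5387
P = 8,158.0146; Macaulay duration = 61,845.5387 / 8,158.0146 = 7.58095 half-year periods = 3.79048 years.
Modified duration = D_Mac / (1 + y) = 3.79048 / 1.04125 = 3.64031 years.

3.64 years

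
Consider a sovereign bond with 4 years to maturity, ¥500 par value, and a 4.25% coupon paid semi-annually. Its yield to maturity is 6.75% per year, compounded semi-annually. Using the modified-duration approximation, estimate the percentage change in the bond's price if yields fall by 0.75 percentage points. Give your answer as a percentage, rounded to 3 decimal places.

+2.688%

Periodic yield y = 0.03375. Modified duration first:
  t   CF        PV=CF/(1+0.03375)^t    t·PV
  1       10.625        10.2781        10.2781
  2       10.625         9.9426        19.8851
  3       10.625         9.6179        28.8538
  4       10.625         9.3039        37.2158
  5       10.625         9.0002        45.0009
  6       10.625         8.7063        52.2381
  7       10.625         8.4221        58.9547
  8      510.625       391.5416     3,132.3327
  Σ                    456.8128     3,384.7591
P = 456.8128; D_Mac = 7.40951 half-year periods = 3.70476 yrs; D_mod = 3.70476/(1+0.03375) = 3.58380 yrs.
ΔP/P ≈ -D_mod · Δy = -3.58380 × (-0.0075) = +0.026879 = +2.6879%.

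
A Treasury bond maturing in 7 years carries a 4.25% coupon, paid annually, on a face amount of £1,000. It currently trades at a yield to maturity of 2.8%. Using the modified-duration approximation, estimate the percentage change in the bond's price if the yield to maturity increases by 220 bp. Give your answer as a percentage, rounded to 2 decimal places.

-13.35%

Periodic yield y = 0.028. Modified duration first:
  t   CF        PV=CF/(1+0.028)^t    t·PV
  1        42.50        41.3424        41.3424
  2        42.50        40.2164        80.4327
  3        42.50        39.1210       117.3629
  4        42.50        38.0554       152.2217
  5        42.50        37.0189       185.0944
  6        42.50        36.0106       216.0635
  7     1,042.50       859.2593     6,014.8154
  Σ                  1,091.0240     6,807.3330
P = 1,091.0240; D_Mac = 6.23940 yrs; D_mod = 6.23940/(1+0.028) = 6.06945 yrs.
ΔP/P ≈ -D_mod · Δy = -6.06945 × (+0.022) = -0.133528 = -13.3528%.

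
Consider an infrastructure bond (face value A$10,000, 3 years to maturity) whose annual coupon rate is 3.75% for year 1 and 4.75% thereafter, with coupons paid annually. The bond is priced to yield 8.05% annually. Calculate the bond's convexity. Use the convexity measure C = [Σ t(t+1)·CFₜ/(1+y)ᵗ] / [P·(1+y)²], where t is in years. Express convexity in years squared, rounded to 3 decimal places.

9.720

With y = 0.0805:
  t   CF        PV=CF/(1+0.0805)^t    t·PV        t(t+1)·PV
  1       375.00       347.0615       347.0615         694.1231
  2       475.00       406.8591       813.7183       2,441.1548
  3    10,475.00     8,303.8543    24,911.5628      99,646.2510
  Σ                  9,057.7749    26,072.3426     102,781.5289
P = 9,057.7749.
Convexity = Σ t(t+1)·PV / [P·(1+y)²] = 102,781.5289 / (9,057.7749 × 1.167480) = 9.71950.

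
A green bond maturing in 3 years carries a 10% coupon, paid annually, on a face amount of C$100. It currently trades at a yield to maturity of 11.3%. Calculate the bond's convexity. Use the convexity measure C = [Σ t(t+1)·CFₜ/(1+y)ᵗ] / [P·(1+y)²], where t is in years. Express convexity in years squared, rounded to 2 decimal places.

8.53

With y = 0.113:
  t   CF        PV=CF/(1+0.113)^t    t·PV        t(t+1)·PV
  1        10.00         8.9847         8.9847          17.9695
  2        10.00         8.0725        16.1451          48.4352
  3       110.00        79.7824       239.3473         957.3890
  Σ                     96.8397       264.4770       1,023.7936
P = 96.8397.
Convexity = Σ t(t+1)·PV / [P·(1+y)²] = 1,023.7936 / (96.8397 × 1.238769) = 8.53432.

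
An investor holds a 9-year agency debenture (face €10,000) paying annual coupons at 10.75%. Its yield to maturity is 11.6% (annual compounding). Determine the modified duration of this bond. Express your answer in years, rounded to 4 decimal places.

5.4862 years

Periodic yield y = 0.116. First find Macaulay duration:
  t   CF        PV=CF/(1+0.116)^t    t·PV
  1     1,075.00       963.2616       963.2616
  2     1,075.00       863.1377     1,726.2754
  3     1,075.00       773.4209     2,320.2626
  4     1,075.00       693.0294     2,772.1178
  5     1,075.00       620.9941     3,104.9706
  6     1,075.00       556.4463     3,338.6781
  7     1,075.00       498.6078     3,490.2549
  8     1,075.00       446.7812     3,574.2497
  9    11,075.00     4,124.4494    37,120.0449
  Σ                  9,540.1286    58,410.1156
P = 9,540.1286; Macaulay duration = 58,410.1156 / 9,540.1286 = 6.12257 years.
Modified duration = D_Mac / (1 + y) = 6.12257 / 1.116 = 5.48617 years.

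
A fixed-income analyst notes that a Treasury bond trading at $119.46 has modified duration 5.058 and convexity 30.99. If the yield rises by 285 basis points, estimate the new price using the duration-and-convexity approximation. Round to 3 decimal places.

Duration effect: -D_mod·Δy = -5.058 × (+0.0285) = -0.144153
Convexity effect: ½·C·(Δy)² = 0.5 × 30.99 × (0.0285)² = +0.01258581375
ΔP/P ≈ -0.144153 + 0.01258581375 = -0.13156718625
New price ≈ 119.46 × (1 - 0.13156718625) = 103.742983930575.

$103.743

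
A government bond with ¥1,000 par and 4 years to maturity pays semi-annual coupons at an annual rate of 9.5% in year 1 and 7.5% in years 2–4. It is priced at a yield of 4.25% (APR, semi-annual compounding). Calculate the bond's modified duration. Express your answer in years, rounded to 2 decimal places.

3.44 years

Periodic yield y = 0.02125. First find Macaulay duration:
  t   CF        PV=CF/(1+0.02125)^t    t·PV
  1        47.50        46.5116        46.5116
  2        47.50        45.5438        91.0876
  3        37.50        35.2075       105.6225
  4        37.50        34.4749       137.8996
  5        37.50        33.7576       168.7878
  6        37.50        33.0551       198.3308
  7        37.50        32.3673       226.5713
  8     1,037.50       876.8626     7,014.9008
  Σ                  1,137.7804     7,989.7119
P = 1,137.7804; Macaulay duration = 7,989.7119 / 1,137.7804 = 7.02219 half-year periods = 3.51110 years.
Modified duration = D_Mac / (1 + y) = 3.51110 / 1.02125 = 3.43804 years.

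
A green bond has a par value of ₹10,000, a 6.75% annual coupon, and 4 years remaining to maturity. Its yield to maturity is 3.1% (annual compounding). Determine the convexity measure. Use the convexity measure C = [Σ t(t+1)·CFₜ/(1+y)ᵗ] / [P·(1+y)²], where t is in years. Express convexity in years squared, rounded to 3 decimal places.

With y = 0.031:
  t   CF        PV=CF/(1+0.031)^t    t·PV        t(t+1)·PV
  1       675.00       654.7042       654.7042       1,309.4083
  2       675.00       635.0186     1,270.0372       3,810.1116
  3       675.00       615.9249     1,847.7748       7,391.0991
  4    10,675.00     9,447.8551    37,791.4203     188,957.1014
  Σ                 11,353.5028    41,563.9364     201,467.7204
P = 11,353.5028.
Convexity = Σ t(t+1)·PV / [P·(1+y)²] = 201,467.7204 / (11,353.5028 × 1.062961) = 16.69392.

16.694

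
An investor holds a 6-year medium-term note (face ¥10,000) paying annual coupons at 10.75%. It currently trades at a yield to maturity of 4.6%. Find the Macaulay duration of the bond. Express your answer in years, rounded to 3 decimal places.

4.895 years

Periodic yield y = 0.046. Discount each cash flow and weight by its year:
  t   CF        PV=CF/(1+0.046)^t    t·PV
  1     1,075.00     1,027.7247     1,027.7247
  2     1,075.00       982.5284     1,965.0567
  3     1,075.00       939.3197     2,817.9590
  4     1,075.00       898.0111     3,592.0446
  5     1,075.00       858.5193     4,292.5963
  6    11,075.00     8,455.7791    50,734.6745
  Σ                 13,161.8822    64,430.0557
Price P = Σ PV = 13,161.8822.
Macaulay duration = Σ(t·PV) / P = 64,430.0557 / 13,161.8822 = 4.89520 years.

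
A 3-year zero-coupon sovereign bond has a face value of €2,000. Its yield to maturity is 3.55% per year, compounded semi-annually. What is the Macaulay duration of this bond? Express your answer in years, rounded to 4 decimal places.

A zero-coupon bond has a single cash flow at maturity, so its Macaulay duration equals its maturity: 3 years.
(Equivalently: 6 semi-annual periods ÷ 2 = 3 years.)

3.0000 years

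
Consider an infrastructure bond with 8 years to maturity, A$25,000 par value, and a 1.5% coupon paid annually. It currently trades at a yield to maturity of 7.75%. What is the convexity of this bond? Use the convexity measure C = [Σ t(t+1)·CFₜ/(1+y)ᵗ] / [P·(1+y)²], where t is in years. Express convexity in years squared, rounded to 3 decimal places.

With y = 0.0775:
  t   CF        PV=CF/(1+0.0775)^t    t·PV        t(t+1)·PV
  1       375.00       348.0278       348.0278         696.0557
  2       375.00       322.9957       645.9914       1,937.9741
  3       375.00       299.7640       899.2919       3,597.1676
  4       375.00       278.2032     1,112.8129       5,564.0644
  5       375.00       258.1932     1,290.9662       7,745.7973
  6       375.00       239.6225     1,437.7350      10,064.1450
  7       375.00       222.3875     1,556.7123      12,453.6984
  8    25,375.00    13,965.8644   111,726.9150   1,005,542.2351
  Σ                 15,935.0583   119,018.4525   1,047,601.1376
P = 15,935.0583.
Convexity = Σ t(t+1)·PV / [P·(1+y)²] = 1,047,601.1376 / (15,935.0583 × 1.161006) = 56.62494.

56.625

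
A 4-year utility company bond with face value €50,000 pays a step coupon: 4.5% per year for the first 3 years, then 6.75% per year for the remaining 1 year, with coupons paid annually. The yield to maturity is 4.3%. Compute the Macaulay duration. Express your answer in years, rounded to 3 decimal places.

Periodic yield y = 0.043. Discount each cash flow and weight by its year:
  t   CF        PV=CF/(1+0.043)^t    t·PV
  1     2,250.00     2,157.2387     2,157.2387
  2     2,250.00     2,068.3018     4,136.6035
  3     2,250.00     1,983.0314     5,949.0942
  4    53,375.00    45,102.5041   180,410.0163
  Σ                 51,311.0760   192,652.9527
Price P = Σ PV = 51,311.0760.
Macaulay duration = Σ(t·PV) / P = 192,652.9527 / 51,311.0760 = 3.75461 years.

3.755 years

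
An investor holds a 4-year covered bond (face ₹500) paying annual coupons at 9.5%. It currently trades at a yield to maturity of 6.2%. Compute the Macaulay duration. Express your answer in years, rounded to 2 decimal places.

Periodic yield y = 0.062. Discount each cash flow and weight by its year:
  t   CF        PV=CF/(1+0.062)^t    t·PV
  1        47.50        44.7269        44.7269
  2        47.50        42.1158        84.2315
  3        47.50        39.6570       118.9711
  4       547.50       430.4137     1,721.6547
  Σ                    556.9134     1,969.5842
Price P = Σ PV = 556.9134.
Macaulay duration = Σ(t·PV) / P = 1,969.5842 / 556.9134 = 3.53661 years.

3.54 years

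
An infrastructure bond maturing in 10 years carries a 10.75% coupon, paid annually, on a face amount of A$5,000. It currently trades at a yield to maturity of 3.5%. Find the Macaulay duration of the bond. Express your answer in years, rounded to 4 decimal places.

Periodic yield y = 0.035. Discount each cash flow and weight by its year:
  t   CF        PV=CF/(1+0.035)^t    t·PV
  1       537.50       519.3237       519.3237
  2       537.50       501.7620     1,003.5240
  3       537.50       484.7942     1,454.3826
  4       537.50       468.4002     1,873.6008
  5       537.50       452.5606     2,262.8029
  6       537.50       437.2566     2,623.5396
  7       537.50       422.4701     2,957.2910
  8       537.50       408.1837     3,265.4697
  9       537.50       394.3804     3,549.4236
  10    5,537.50     3,925.6379    39,256.3793
  Σ                  8,014.7694    58,765.7371
Price P = Σ PV = 8,014.7694.
Macaulay duration = Σ(t·PV) / P = 58,765.7371 / 8,014.7694 = 7.33218 years.

7.3322 years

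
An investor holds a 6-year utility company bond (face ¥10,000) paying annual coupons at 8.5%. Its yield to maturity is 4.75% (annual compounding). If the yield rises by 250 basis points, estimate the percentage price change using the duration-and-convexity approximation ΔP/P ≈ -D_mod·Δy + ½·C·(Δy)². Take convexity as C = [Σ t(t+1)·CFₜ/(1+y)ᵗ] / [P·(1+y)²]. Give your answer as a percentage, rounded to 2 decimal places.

With y = 0.0475:
  t   CF        PV=CF/(1+0.0475)^t    t·PV        t(t+1)·PV
  1       850.00       811.4558       811.4558       1,622.9117
  2       850.00       774.6595     1,549.3190       4,647.9571
  3       850.00       739.5318     2,218.5953       8,874.3811
  4       850.00       705.9969     2,823.9876      14,119.9382
  5       850.00       673.9827     3,369.9136      20,219.4819
  6    10,850.00     8,213.0705    49,278.4227     344,948.9591
  Σ                 11,918.6972    60,051.6942     394,433.6291
P = 11,918.6972; D_Mac = 5.03844 yrs; D_mod = 4.80997 yrs; C = 30.16040.
Duration effect: -4.80997 × (+0.025) = -0.120249
Convexity effect: 0.5 × 30.16040 × (0.025)² = +0.0094251
ΔP/P ≈ -0.120249 + 0.0094251 = -0.110824 = -11.0824%.

-11.08%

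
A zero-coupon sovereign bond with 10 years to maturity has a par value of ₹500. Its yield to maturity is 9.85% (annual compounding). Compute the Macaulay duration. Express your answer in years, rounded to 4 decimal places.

10.0000 years

A zero-coupon bond has a single cash flow at maturity, so its Macaulay duration equals its maturity: 10 years.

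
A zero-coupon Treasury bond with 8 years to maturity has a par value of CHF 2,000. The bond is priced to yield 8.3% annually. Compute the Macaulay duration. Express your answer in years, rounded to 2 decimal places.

8.00 years

A zero-coupon bond has a single cash flow at maturity, so its Macaulay duration equals its maturity: 8 years.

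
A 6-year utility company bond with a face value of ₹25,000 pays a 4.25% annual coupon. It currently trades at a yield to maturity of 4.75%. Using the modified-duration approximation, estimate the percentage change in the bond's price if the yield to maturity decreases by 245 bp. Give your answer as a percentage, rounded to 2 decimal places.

+12.66%

Periodic yield y = 0.0475. Modified duration first:
  t   CF        PV=CF/(1+0.0475)^t    t·PV
  1     1,062.50     1,014.3198     1,014.3198
  2     1,062.50       968.3244     1,936.6488
  3     1,062.50       924.4147     2,773.2441
  4     1,062.50       882.4961     3,529.9845
  5     1,062.50       842.4784     4,212.3921
  6    26,062.50    19,728.4008   118,370.4048
  Σ                 24,360.4343   131,836.9941
P = 24,360.4343; D_Mac = 5.41193 yrs; D_mod = 5.41193/(1+0.0475) = 5.16652 yrs.
ΔP/P ≈ -D_mod · Δy = -5.16652 × (-0.0245) = +0.126580 = +12.6580%.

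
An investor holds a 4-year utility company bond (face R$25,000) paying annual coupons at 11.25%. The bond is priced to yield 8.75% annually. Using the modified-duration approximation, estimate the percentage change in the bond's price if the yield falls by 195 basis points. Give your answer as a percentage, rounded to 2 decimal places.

Periodic yield y = 0.0875. Modified duration first:
  t   CF        PV=CF/(1+0.0875)^t    t·PV
  1     2,812.50     2,586.2069     2,586.2069
  2     2,812.50     2,378.1213     4,756.2426
  3     2,812.50     2,186.7782     6,560.3346
  4    27,812.50    19,884.8796    79,539.5184
  Σ                 27,035.9860    93,442.3025
P = 27,035.9860; D_Mac = 3.45622 yrs; D_mod = 3.45622/(1+0.0875) = 3.17813 yrs.
ΔP/P ≈ -D_mod · Δy = -3.17813 × (-0.0195) = +0.061974 = +6.1974%.

+6.20%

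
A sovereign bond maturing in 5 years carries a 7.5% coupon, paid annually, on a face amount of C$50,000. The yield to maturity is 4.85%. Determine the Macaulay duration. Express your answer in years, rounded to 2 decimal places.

Periodic yield y = 0.0485. Discount each cash flow and weight by its year:
  t   CF        PV=CF/(1+0.0485)^t    t·PV
  1     3,750.00     3,576.5379     3,576.5379
  2     3,750.00     3,411.0996     6,822.1992
  3     3,750.00     3,253.3139     9,759.9416
  4     3,750.00     3,102.8268    12,411.3070
  5    53,750.00    42,416.6431   212,083.2153
  Σ                 55,760.4212   244,653.2010
Price P = Σ PV = 55,760.4212.
Macaulay duration = Σ(t·PV) / P = 244,653.2010 / 55,760.4212 = 4.38758 years.

4.39 years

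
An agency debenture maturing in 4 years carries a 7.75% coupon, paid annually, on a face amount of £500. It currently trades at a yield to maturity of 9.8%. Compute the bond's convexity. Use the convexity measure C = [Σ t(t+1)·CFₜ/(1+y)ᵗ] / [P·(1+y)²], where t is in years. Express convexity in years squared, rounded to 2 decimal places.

14.25

With y = 0.098:
  t   CF        PV=CF/(1+0.098)^t    t·PV        t(t+1)·PV
  1        38.75        35.2914        35.2914          70.5829
  2        38.75        32.1416        64.2831         192.8494
  3        38.75        29.2728        87.8185         351.2739
  4       538.75       370.6619     1,482.6475       7,413.2376
  Σ                    467.3677     1,670.0406       8,027.9438
P = 467.3677.
Convexity = Σ t(t+1)·PV / [P·(1+y)²] = 8,027.9438 / (467.3677 × 1.205604) = 14.24757.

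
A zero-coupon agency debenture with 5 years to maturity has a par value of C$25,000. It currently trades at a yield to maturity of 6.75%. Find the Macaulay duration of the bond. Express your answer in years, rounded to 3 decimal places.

5.000 years

A zero-coupon bond has a single cash flow at maturity, so its Macaulay duration equals its maturity: 5 years.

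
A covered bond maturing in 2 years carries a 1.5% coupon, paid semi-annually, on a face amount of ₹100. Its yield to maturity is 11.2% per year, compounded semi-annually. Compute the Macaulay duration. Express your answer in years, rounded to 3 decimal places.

Periodic yield y = 0.056. Discount each cash flow and weight by its period:
  t   CF        PV=CF/(1+0.056)^t    t·PV
  1         0.75         0.7102         0.7102
  2         0.75         0.6726         1.3451
  3         0.75         0.6369         1.9107
  4       100.75        81.0195       324.0779
  Σ                     83.0392       328.0439
Price P = Σ PV = 83.0392.
Macaulay duration = Σ(t·PV) / P = 328.0439 / 83.0392 = 3.95047 half-year periods.
In years: 3.95047 / 2 = 1.97524 years.

1.975 years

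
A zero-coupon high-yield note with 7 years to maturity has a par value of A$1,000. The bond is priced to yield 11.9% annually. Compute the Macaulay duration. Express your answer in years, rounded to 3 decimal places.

A zero-coupon bond has a single cash flow at maturity, so its Macaulay duration equals its maturity: 7 years.

7.000 years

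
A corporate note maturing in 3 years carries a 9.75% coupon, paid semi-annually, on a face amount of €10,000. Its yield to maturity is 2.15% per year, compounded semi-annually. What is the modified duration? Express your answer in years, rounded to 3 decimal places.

Periodic yield y = 0.01075. First find Macaulay duration:
  t   CF        PV=CF/(1+0.01075)^t    t·PV
  1       487.50       482.3151       482.3151
  2       487.50       477.1854       954.3707
  3       487.50       472.1102     1,416.3306
  4       487.50       467.0890     1,868.3559
  5       487.50       462.1212     2,310.6059
  6    10,487.50     9,835.7951    59,014.7707
  Σ                 12,196.6159    66,046.7489
P = 12,196.6159; Macaulay duration = 66,046.7489 / 12,196.6159 = 5.41517 half-year periods = 2.70759 years.
Modified duration = D_Mac / (1 + y) = 2.70759 / 1.01075 = 2.67879 years.

2.679 years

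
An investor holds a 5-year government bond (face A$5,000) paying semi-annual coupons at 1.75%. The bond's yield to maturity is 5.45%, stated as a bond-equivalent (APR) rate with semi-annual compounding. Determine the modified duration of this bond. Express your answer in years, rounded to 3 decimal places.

Periodic yield y = 0.02725. First find Macaulay duration:
  t   CF        PV=CF/(1+0.02725)^t    t·PV
  1        43.75        42.5894        42.5894
  2        43.75        41.4597        82.9193
  3        43.75        40.3599       121.0796
  4        43.75        39.2892       157.1569
  5        43.75        38.2470       191.2350
  6        43.75        37.2324       223.3945
  7        43.75        36.2447       253.7132
  8        43.75        35.2833       282.2662
  9        43.75        34.3473       309.1258
  10    5,043.75     3,854.7130    38,547.1304
  Σ                  4,199.7659    40,210.6102
P = 4,199.7659; Macaulay duration = 40,210.6102 / 4,199.7659 = 9.57449 half-year periods = 4.78724 years.
Modified duration = D_Mac / (1 + y) = 4.78724 / 1.02725 = 4.66025 years.

4.660 years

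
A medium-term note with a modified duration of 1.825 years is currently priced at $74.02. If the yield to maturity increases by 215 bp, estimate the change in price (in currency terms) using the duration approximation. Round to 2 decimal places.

Duration approximation: ΔP/P ≈ -D_mod · Δy = -1.825 × (+0.0215) = -0.0392375.
ΔP ≈ 74.02 × (-0.0392375) = -2.90435975.

-$2.90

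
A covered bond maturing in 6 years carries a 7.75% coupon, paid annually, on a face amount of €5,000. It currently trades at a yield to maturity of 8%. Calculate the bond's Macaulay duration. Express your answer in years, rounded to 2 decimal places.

Periodic yield y = 0.08. Discount each cash flow and weight by its year:
  t   CF        PV=CF/(1+0.08)^t    t·PV
  1       387.50       358.7963       358.7963
  2       387.50       332.2188       664.4376
  3       387.50       307.6100       922.8300
  4       387.50       284.8241     1,139.2963
  5       387.50       263.7260     1,318.6299
  6     5,387.50     3,395.0389    20,370.2332
  Σ                  4,942.2140    24,774.2233
Price P = Σ PV = 4,942.2140.
Macaulay duration = Σ(t·PV) / P = 24,774.2233 / 4,942.2140 = 5.01278 years.

5.01 years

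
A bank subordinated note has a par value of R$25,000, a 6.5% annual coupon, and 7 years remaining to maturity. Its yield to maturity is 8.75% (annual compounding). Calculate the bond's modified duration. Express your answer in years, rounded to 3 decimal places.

Periodic yield y = 0.0875. First find Macaulay duration:
  t   CF        PV=CF/(1+0.0875)^t    t·PV
  1     1,625.00     1,494.2529     1,494.2529
  2     1,625.00     1,374.0256     2,748.0513
  3     1,625.00     1,263.4718     3,790.4155
  4     1,625.00     1,161.8132     4,647.2528
  5     1,625.00     1,068.3340     5,341.6698
  6     1,625.00       982.3761     5,894.2564
  7    26,625.00    14,800.7852   103,605.4967
  Σ                 22,145.0588   127,521.3953
P = 22,145.0588; Macaulay duration = 127,521.3953 / 22,145.0588 = 5.75846 years.
Modified duration = D_Mac / (1 + y) = 5.75846 / 1.0875 = 5.29513 years.

5.295 years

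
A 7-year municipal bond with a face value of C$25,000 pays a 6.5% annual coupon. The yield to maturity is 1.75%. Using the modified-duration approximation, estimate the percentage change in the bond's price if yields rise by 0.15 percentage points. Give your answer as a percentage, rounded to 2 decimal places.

Periodic yield y = 0.0175. Modified duration first:
  t   CF        PV=CF/(1+0.0175)^t    t·PV
  1     1,625.00     1,597.0516     1,597.0516
  2     1,625.00     1,569.5839     3,139.1678
  3     1,625.00     1,542.5886     4,627.7657
  4     1,625.00     1,516.0576     6,064.2303
  5     1,625.00     1,489.9829     7,449.9144
  6     1,625.00     1,464.3566     8,786.1398
  7    26,625.00    23,580.2655   165,061.8587
  Σ                 32,759.8867   196,726.1282
P = 32,759.8867; D_Mac = 6.00509 yrs; D_mod = 6.00509/(1+0.0175) = 5.90181 yrs.
ΔP/P ≈ -D_mod · Δy = -5.90181 × (+0.0015) = -0.008853 = -0.8853%.

-0.89%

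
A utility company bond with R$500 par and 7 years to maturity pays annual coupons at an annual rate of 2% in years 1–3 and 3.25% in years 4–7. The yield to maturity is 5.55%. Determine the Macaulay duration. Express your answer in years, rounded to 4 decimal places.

6.4937 years

Periodic yield y = 0.0555. Discount each cash flow and weight by its year:
  t   CF        PV=CF/(1+0.0555)^t    t·PV
  1        10.00         9.4742         9.4742
  2        10.00         8.9760        17.9520
  3        10.00         8.5040        25.5121
  4        16.25        13.0924        52.3697
  5        16.25        12.4040        62.0201
  6        16.25        11.7518        70.5107
  7       516.25       353.7141     2,475.9989
  Σ                    417.9166     2,713.8377
Price P = Σ PV = 417.9166.
Macaulay duration = Σ(t·PV) / P = 2,713.8377 / 417.9166 = 6.49373 years.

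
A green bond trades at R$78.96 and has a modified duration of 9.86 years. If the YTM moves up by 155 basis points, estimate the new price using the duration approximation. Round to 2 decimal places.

R$66.89

Duration approximation: ΔP/P ≈ -D_mod · Δy = -9.86 × (+0.0155) = -0.152830.
New price ≈ 78.96 × (1 - 0.152830) = 66.8925432.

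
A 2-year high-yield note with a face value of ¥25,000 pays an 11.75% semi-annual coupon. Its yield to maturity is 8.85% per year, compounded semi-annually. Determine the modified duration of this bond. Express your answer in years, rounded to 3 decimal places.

1.766 years

Periodic yield y = 0.04425. First find Macaulay duration:
  t   CF        PV=CF/(1+0.04425)^t    t·PV
  1     1,468.75     1,406.5119     1,406.5119
  2     1,468.75     1,346.9110     2,693.8221
  3     1,468.75     1,289.8358     3,869.5074
  4    26,468.75    22,259.5047    89,038.0187
  Σ                 26,302.7634    97,007.8601
P = 26,302.7634; Macaulay duration = 97,007.8601 / 26,302.7634 = 3.68812 half-year periods = 1.84406 years.
Modified duration = D_Mac / (1 + y) = 1.84406 / 1.04425 = 1.76592 years.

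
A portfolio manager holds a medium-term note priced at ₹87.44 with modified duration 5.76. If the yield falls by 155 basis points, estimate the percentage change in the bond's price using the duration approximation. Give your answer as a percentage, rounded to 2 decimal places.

Duration approximation: ΔP/P ≈ -D_mod · Δy = -5.76 × (-0.0155) = +0.089280.
As a percentage: +8.9280%.

+8.93%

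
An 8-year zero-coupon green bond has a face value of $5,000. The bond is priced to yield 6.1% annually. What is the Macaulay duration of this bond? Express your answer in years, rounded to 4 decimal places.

A zero-coupon bond has a single cash flow at maturity, so its Macaulay duration equals its maturity: 8 years.

8.0000 years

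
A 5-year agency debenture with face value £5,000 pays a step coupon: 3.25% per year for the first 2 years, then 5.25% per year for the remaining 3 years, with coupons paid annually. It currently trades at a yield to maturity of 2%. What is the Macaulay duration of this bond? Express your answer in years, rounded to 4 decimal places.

Periodic yield y = 0.02. Discount each cash flow and weight by its year:
  t   CF        PV=CF/(1+0.02)^t    t·PV
  1       162.50       159.3137       159.3137
  2       162.50       156.1899       312.3799
  3       262.50       247.3596       742.0788
  4       262.50       242.5094       970.0377
  5     5,262.50     4,766.4084    23,832.0419
  Σ                  5,571.7811    26,015.8520
Price P = Σ PV = 5,571.7811.
Macaulay duration = Σ(t·PV) / P = 26,015.8520 / 5,571.7811 = 4.66922 years.

4.6692 years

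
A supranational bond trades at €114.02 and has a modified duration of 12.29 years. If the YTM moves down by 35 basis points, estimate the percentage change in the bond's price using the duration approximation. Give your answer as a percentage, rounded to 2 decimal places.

+4.30%

Duration approximation: ΔP/P ≈ -D_mod · Δy = -12.29 × (-0.0035) = +0.043015.
As a percentage: +4.3015%.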